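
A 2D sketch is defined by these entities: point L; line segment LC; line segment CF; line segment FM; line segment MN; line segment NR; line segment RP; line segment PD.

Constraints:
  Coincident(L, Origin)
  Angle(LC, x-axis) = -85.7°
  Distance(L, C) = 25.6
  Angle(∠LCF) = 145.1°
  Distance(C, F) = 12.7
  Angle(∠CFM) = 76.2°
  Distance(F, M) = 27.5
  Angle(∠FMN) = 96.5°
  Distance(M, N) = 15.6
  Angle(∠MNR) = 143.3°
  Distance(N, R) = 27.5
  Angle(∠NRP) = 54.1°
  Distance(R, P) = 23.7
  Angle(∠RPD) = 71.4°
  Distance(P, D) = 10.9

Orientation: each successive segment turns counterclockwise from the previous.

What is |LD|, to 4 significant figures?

13.81

L is at the origin; LC runs at -85.7° with length 25.6, so C = (1.919, -25.53). ∠LCF = 145.1° gives CF at -50.80° from the x-axis; with |CF| = 12.7, F = (9.946, -35.37). ∠CFM = 76.2° gives FM at 53.00° from the x-axis; with |FM| = 27.5, M = (26.50, -13.41). ∠FMN = 96.5° gives MN at 136.5° from the x-axis; with |MN| = 15.6, N = (15.18, -2.669). ∠MNR = 143.3° gives NR at 173.2° from the x-axis; with |NR| = 27.5, R = (-12.13, 0.5872). ∠NRP = 54.1° gives RP at -60.90° from the x-axis; with |RP| = 23.7, P = (-0.6001, -20.12). ∠RPD = 71.4° gives PD at 47.70° from the x-axis; with |PD| = 10.9, D = (6.736, -12.06). Then |LD| = |D − L| = 13.81.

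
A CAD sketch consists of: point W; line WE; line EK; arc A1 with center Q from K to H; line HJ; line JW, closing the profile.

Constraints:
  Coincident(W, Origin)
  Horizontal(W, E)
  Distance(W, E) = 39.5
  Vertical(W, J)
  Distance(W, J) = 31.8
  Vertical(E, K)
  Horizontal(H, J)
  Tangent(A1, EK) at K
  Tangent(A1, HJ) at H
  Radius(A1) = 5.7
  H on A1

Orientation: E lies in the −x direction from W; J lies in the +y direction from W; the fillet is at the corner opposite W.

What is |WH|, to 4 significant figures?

46.41

W is at the origin; WE is horizontal with |WE| = 39.5 and E on the −x side, so E = (-39.50, 0.000). WJ is vertical with |WJ| = 31.8 and J on the +y side, so J = (0.000, 31.80). The virtual corner opposite W is at (-39.50, 31.80). The tangent condition forces QK to be normal to EK and tangency of A1 to HJ means the radius QH is perpendicular to HJ, with radius 5.7, so the center Q sits 5.7 in from both sides at Q = (-33.80, 26.10). That places the tangent points at K = (-39.50, 26.10) on EK and H = (-33.80, 31.80) on HJ. Then |WH| = |H − W| = 46.41.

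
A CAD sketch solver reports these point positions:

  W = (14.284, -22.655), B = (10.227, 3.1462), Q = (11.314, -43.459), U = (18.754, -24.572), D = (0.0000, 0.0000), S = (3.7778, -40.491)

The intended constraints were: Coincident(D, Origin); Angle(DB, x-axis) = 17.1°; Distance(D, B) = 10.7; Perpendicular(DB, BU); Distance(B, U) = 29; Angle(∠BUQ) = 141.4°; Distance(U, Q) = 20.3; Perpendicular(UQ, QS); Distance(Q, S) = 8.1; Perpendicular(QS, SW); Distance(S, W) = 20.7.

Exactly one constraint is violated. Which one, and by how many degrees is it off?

Perpendicular(QS, SW) — off by 9.00°.

D = (0.00, 0.00) ✓; DB at 17.10° ✓; |DB| = 10.70 ✓; ∠(DB, BU) = 90.00° ✓; |BU| = 29.00 ✓; ∠BUQ = 141.4° ✓; |UQ| = 20.30 ✓; ∠(UQ, QS) = 90.00° ✓; |QS| = 8.100 ✓; ∠(QS, SW) = 99.00° ✗; |SW| = 20.70 ✓.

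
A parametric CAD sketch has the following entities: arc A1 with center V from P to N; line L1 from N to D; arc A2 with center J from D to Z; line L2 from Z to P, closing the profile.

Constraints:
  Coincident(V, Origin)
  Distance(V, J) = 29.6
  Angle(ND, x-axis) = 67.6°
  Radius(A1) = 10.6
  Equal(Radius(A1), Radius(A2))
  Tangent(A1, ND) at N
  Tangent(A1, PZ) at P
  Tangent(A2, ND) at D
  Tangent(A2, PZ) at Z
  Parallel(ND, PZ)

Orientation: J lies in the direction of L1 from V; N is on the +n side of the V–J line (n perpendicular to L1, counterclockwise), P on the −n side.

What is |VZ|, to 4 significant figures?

31.44

The slot axis is L1's direction at 67.6°, so u = (cos 67.6°, sin 67.6°) = (0.3811, 0.9245) and n = (−sin 67.6°, cos 67.6°) = (-0.9245, 0.3811). V is at the origin and J lies 29.6 along u from V, so J = 29.6·u = (11.28, 27.37). Tangency of A1 to both parallel lines with radius 10.6 puts N and P at V ± 10.6·n: N = (-9.800, 4.039), P = (9.800, -4.039). Equal radii place D and Z the same way about J: D = J + 10.6·n = (1.479, 31.41), Z = J − 10.6·n = (21.08, 23.33). Then |VZ| = |Z − V| = 31.44.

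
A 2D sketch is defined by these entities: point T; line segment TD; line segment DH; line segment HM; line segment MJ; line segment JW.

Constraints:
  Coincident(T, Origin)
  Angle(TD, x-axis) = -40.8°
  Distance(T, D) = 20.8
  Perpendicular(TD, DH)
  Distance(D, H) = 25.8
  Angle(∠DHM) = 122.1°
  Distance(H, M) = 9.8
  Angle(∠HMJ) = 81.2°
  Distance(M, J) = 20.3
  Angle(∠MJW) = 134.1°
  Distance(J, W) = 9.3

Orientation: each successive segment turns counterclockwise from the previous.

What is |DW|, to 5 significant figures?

13.305

T is at the origin; TD runs at -40.8° with length 20.8, so D = (15.745, -13.591). TD ⟂ DH, so DH runs at 49.200°; with |DH| = 25.8, H = (32.604, 5.9393). ∠DHM = 122.1° gives HM at 107.10° from the x-axis; with |HM| = 9.8, M = (29.722, 15.306). ∠HMJ = 81.2° gives MJ at -154.10° from the x-axis; with |MJ| = 20.3, J = (11.461, 6.4390). ∠MJW = 134.1° gives JW at -108.20° from the x-axis; with |JW| = 9.3, W = (8.5564, -2.3957). Then |DW| = |W − D| = 13.305.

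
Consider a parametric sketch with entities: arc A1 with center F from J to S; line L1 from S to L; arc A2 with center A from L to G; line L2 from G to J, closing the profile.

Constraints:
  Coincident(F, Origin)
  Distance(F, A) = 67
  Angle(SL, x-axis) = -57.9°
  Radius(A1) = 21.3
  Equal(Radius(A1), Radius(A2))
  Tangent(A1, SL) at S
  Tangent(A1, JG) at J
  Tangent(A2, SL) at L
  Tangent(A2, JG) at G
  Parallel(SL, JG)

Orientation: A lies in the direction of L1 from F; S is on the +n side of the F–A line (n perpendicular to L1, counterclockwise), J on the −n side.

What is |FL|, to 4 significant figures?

70.30

The slot axis is L1's direction at -57.9°, so u = (cos -57.9°, sin -57.9°) = (0.5314, -0.8471) and n = (−sin -57.9°, cos -57.9°) = (0.8471, 0.5314). F is at the origin and A lies 67.0 along u from F, so A = 67.0·u = (35.60, -56.76). Tangency of A1 to both parallel lines with radius 21.3 puts S and J at F ± 21.3·n: S = (18.04, 11.32), J = (-18.04, -11.32). Equal radii place L and G the same way about A: L = A + 21.3·n = (53.65, -45.44), G = A − 21.3·n = (17.56, -68.08). Then |FL| = |L − F| = 70.30.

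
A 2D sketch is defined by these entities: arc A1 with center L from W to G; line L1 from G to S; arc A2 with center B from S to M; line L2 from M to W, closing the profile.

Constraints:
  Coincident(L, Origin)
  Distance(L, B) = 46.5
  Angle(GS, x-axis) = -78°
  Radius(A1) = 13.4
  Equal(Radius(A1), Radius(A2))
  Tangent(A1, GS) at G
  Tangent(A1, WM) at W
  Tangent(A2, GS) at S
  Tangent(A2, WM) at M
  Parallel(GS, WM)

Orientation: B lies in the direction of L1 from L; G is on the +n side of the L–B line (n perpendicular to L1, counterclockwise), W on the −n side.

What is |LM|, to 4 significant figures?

48.39

Tangency of A1 to both parallel lines with radius 13.4 puts G and W at L ± 13.4·n: G = (13.11, 2.786), W = (-13.11, -2.786). Equal radii place S and M the same way about B: S = B + 13.4·n = (22.78, -42.70), M = B − 13.4·n = (-3.439, -48.27). Then |LM| = |M − L| = 48.39.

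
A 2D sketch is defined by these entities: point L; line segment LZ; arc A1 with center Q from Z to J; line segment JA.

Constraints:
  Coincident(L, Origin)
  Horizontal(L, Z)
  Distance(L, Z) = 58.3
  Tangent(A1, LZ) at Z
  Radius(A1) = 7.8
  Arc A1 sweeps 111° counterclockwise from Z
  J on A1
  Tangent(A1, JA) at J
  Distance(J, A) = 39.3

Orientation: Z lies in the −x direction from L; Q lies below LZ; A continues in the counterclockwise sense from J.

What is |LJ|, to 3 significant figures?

66.4

L is at the origin; LZ is horizontal with |LZ| = 58.3 and Z on the −x side, so Z = (-58.3, 0.00). Since A1 is tangent to LZ there, QZ ⟂ LZ, so Q = Z + (0, -7.8) = (-58.3, -7.80). On A1, Z sits at bearing 90° from Q; a 111° counterclockwise sweep puts J at bearing 201°, so J = Q + 7.8·(cos 201°, sin 201°) = (-65.6, -10.6). Then |LJ| = |J − L| = 66.4.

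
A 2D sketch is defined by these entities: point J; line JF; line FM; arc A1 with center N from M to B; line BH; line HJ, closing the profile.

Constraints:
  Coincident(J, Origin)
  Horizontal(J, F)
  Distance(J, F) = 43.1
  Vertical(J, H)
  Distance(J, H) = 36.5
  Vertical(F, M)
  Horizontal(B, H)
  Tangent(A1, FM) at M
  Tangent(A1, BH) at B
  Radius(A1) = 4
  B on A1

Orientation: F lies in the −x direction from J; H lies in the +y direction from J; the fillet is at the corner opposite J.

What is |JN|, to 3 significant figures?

50.8

J is at the origin; JF is horizontal with |JF| = 43.1 and F on the −x side, so F = (-43.1, 0.00). JH is vertical with |JH| = 36.5 and H on the +y side, so H = (0.00, 36.5). The virtual corner opposite J is at (-43.1, 36.5). A1 meets FM tangentially, so NM is at right angles to FM and tangency of A1 to BH means the radius NB is perpendicular to BH, with radius 4.0, so the center N sits 4.0 in from both sides at N = (-39.1, 32.5). Then |JN| = |N − J| = 50.8.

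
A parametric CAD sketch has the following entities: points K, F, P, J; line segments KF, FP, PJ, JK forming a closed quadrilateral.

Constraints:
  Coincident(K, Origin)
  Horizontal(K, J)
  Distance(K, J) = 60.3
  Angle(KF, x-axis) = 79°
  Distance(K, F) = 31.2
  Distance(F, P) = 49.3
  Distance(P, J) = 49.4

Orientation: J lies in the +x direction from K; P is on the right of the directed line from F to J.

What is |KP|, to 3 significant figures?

23.0

Checks: |FP| = 49.30 ✓; |PJ| = 49.40 ✓.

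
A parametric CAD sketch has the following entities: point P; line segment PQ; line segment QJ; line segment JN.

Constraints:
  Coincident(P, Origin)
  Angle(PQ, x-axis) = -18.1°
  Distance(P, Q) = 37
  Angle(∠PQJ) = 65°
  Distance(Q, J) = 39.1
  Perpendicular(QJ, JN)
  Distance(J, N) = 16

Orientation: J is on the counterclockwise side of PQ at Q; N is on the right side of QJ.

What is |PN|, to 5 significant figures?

54.809

∠PQJ = 65.0°, so QJ runs at -18.1° + (180° − 65.0°) = 96.900° from the x-axis; with |QJ| = 39.1, J = Q + 39.1·(cos 96.900°, sin 96.900°) = (30.472, 27.322). QJ ⟂ JN; with |JN| = 16.0 on the right of QJ, N = J + 16.0·(0.99276, 0.12014) = (46.356, 29.244). Then |PN| = |N − P| = 54.809.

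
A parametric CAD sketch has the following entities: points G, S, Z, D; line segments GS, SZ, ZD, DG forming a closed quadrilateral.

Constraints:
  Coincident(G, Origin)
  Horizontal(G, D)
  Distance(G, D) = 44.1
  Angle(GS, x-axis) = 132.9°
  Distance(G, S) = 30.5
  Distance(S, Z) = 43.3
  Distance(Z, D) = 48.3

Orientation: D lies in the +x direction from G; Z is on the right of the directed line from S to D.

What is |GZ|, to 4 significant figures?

16.41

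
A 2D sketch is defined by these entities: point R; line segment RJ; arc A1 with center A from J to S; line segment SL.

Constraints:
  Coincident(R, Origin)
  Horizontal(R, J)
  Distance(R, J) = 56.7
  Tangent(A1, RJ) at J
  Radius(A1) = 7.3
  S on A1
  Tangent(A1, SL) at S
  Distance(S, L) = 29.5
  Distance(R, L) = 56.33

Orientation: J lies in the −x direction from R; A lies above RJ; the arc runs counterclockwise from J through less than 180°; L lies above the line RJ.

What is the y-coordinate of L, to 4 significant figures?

34.98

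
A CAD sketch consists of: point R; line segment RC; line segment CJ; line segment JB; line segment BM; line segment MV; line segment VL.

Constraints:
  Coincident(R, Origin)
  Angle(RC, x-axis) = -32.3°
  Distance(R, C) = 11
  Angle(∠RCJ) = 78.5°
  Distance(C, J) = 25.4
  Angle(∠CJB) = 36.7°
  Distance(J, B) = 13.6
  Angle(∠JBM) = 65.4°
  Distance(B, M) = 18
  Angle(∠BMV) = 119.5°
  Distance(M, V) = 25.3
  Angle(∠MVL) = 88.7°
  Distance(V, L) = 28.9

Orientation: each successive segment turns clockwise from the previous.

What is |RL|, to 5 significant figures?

48.521

R is at the origin; RC runs at -32.3° with length 11.0, so C = (9.2979, -5.8779). ∠RCJ = 78.5° gives CJ at -133.80° from the x-axis; with |CJ| = 25.4, J = (-8.2826, -24.211). ∠CJB = 36.7° gives JB at 82.900° from the x-axis; with |JB| = 13.6, B = (-6.6016, -10.715). ∠JBM = 65.4° gives BM at -31.700° from the x-axis; with |BM| = 18.0, M = (8.7130, -20.173). ∠BMV = 119.5° gives MV at -92.200° from the x-axis; with |MV| = 25.3, V = (7.7418, -45.455). ∠MVL = 88.7° gives VL at 176.50° from the x-axis; with |VL| = 28.9, L = (-21.104, -43.690). Then |RL| = |L − R| = 48.521.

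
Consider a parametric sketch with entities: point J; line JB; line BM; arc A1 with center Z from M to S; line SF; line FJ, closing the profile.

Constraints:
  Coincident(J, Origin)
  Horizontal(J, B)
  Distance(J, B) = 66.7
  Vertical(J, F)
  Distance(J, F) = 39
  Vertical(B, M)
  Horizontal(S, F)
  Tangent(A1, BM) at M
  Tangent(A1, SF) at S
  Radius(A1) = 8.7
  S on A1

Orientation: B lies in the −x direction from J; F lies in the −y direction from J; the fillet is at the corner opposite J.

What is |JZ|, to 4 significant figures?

65.44

J is at the origin; J and B share the same y with |JB| = 66.7 and B on the −x side, so B = (-66.70, 0.000). J and F share the same x with |JF| = 39.0 and F on the −y side, so F = (0.000, -39.00). The virtual corner opposite J is at (-66.70, -39.00). A1 meets BM tangentially, so ZM is at right angles to BM and A1 meets SF tangentially, so ZS is at right angles to SF, with radius 8.7, so the center Z sits 8.7 in from both sides at Z = (-58.00, -30.30). Then |JZ| = |Z − J| = 65.44.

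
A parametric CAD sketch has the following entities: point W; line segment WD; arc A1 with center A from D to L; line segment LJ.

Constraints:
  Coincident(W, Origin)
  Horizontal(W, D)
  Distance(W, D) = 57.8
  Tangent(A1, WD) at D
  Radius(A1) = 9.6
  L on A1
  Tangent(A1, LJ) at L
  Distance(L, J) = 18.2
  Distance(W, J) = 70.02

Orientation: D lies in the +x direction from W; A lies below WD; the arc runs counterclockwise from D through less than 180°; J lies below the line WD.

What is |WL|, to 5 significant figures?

53.446

Checks: |AL| = 9.600 ✓; ∠(AL, LJ) = 90.00° ✓; |LJ| = 18.20 ✓; |WJ| = 70.02 ✓.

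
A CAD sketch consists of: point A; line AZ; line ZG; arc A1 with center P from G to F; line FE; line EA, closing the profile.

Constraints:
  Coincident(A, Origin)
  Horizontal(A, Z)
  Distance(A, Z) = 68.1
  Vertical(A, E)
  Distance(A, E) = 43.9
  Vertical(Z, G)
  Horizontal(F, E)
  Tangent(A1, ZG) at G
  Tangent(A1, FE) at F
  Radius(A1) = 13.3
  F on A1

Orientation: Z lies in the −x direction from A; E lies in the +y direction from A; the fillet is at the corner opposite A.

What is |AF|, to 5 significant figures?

70.216

The virtual corner opposite A is at (-68.100, 43.900). The tangent condition forces PG to be normal to ZG and the tangent condition forces PF to be normal to FE, with radius 13.3, so the center P sits 13.3 in from both sides at P = (-54.800, 30.600). That places the tangent points at G = (-68.100, 30.600) on ZG and F = (-54.800, 43.900) on FE. Then |AF| = |F − A| = 70.216.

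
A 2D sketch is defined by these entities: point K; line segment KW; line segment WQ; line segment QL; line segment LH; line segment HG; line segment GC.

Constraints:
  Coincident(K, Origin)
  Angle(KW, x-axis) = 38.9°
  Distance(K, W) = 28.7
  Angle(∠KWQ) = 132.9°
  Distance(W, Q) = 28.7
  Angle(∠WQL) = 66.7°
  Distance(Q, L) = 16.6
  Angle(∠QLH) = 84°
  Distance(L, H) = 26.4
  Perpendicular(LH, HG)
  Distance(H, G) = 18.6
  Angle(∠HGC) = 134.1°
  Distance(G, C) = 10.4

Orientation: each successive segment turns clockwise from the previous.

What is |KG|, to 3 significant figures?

44.6

K is at the origin; KW runs at 38.9° with length 28.7, so W = (22.3, 18.0). ∠KWQ = 132.9° gives WQ at -8.20° from the x-axis; with |WQ| = 28.7, Q = (50.7, 13.9). ∠WQL = 66.7° gives QL at -121° from the x-axis; with |QL| = 16.6, L = (42.1, -0.225). ∠QLH = 84.0° gives LH at 142° from the x-axis; with |LH| = 26.4, H = (21.1, 15.8). The perpendicularity gives HG at right angles to LH, so HG runs at 52.5°; with |HG| = 18.6, G = (32.4, 30.6). Then |KG| = |G − K| = 44.6.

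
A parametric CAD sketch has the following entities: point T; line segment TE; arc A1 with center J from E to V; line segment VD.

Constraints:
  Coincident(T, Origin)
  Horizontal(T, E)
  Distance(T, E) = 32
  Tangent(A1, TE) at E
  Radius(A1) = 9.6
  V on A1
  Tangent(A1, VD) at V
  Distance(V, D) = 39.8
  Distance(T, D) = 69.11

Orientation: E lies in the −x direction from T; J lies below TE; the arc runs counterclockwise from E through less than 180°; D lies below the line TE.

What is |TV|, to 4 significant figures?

41.79

T is at the origin; TE is horizontal with |TE| = 32.0 and E on the −x side, so E = (-32.00, 0.000). The tangent condition forces JE to be normal to TE, so J = E + (0, -9.6) = (-32.00, -9.600). Since JV ⟂ VD (tangency), |JD| = √(9.6² + 39.8²) = 40.94 regardless of where V sits on A1. So D lies on both circle(T, 69.11) and circle(J, 40.94); the below-TE intersection is D = (-52.34, -45.13). V is the foot of the tangent from D: V = (-41.22, -6.918).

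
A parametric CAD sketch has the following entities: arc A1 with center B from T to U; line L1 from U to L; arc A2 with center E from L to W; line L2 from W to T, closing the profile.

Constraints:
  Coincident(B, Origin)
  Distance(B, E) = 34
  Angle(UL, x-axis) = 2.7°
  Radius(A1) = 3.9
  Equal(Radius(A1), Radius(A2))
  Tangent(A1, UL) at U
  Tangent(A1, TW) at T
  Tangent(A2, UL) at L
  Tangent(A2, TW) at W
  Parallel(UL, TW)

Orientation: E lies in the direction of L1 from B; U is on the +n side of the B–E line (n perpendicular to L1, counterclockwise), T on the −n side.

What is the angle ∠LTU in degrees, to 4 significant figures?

77.08°

Tangency of A1 to both parallel lines with radius 3.9 puts U and T at B ± 3.9·n: U = (-0.1837, 3.896), T = (0.1837, -3.896). Equal radii place L and W the same way about E: L = E + 3.9·n = (33.78, 5.497), W = E − 3.9·n = (34.15, -2.294). Then cos ∠LTU = TL·TU / (|TL||TU|), giving 77.08°.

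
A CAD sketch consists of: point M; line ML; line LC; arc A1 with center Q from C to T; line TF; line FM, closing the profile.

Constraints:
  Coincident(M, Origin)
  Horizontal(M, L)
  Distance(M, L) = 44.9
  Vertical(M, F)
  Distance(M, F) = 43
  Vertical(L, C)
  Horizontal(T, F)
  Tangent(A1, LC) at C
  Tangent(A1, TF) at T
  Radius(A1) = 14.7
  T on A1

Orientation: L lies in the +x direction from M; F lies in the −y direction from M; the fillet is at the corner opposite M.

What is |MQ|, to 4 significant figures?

41.39

M is at the origin; M and L share the same y with |ML| = 44.9 and L on the +x side, so L = (44.90, 0.000). M and F share the same x with |MF| = 43.0 and F on the −y side, so F = (0.000, -43.00). The virtual corner opposite M is at (44.90, -43.00). Tangency of A1 to LC means the radius QC is perpendicular to LC and A1 meets TF tangentially, so QT is at right angles to TF, with radius 14.7, so the center Q sits 14.7 in from both sides at Q = (30.20, -28.30). Then |MQ| = |Q − M| = 41.39.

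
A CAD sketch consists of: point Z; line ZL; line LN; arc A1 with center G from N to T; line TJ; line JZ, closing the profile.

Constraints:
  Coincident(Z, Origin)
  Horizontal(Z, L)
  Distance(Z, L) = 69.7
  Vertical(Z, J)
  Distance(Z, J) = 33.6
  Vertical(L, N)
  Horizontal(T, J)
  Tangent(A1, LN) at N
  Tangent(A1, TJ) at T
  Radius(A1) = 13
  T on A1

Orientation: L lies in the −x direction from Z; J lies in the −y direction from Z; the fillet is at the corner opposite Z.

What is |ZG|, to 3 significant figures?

60.3

Z is at the origin; ZL is horizontal with |ZL| = 69.7 and L on the −x side, so L = (-69.7, 0.00). ZJ is vertical with |ZJ| = 33.6 and J on the −y side, so J = (0.00, -33.6). The virtual corner opposite Z is at (-69.7, -33.6). Since A1 is tangent to LN there, GN ⟂ LN and since A1 is tangent to TJ there, GT ⟂ TJ, with radius 13.0, so the center G sits 13.0 in from both sides at G = (-56.7, -20.6). Then |ZG| = |G − Z| = 60.3.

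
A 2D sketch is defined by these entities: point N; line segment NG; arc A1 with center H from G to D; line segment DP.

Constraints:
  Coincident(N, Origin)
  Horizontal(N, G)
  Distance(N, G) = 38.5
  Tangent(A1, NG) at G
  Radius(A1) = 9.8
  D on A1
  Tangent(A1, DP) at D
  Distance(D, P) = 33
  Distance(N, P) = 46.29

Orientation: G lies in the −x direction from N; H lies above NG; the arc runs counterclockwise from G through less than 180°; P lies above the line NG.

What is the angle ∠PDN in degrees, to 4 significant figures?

94.55°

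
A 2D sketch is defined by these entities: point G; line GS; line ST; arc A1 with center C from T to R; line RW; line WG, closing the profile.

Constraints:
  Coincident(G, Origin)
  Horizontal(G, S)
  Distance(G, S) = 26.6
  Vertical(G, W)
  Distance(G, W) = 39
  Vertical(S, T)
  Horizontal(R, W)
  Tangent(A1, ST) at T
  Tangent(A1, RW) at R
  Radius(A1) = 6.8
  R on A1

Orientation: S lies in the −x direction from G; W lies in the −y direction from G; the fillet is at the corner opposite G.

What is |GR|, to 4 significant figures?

43.74

The virtual corner opposite G is at (-26.60, -39.00). Since A1 is tangent to ST there, CT ⟂ ST and the tangent condition forces CR to be normal to RW, with radius 6.8, so the center C sits 6.8 in from both sides at C = (-19.80, -32.20). That places the tangent points at T = (-26.60, -32.20) on ST and R = (-19.80, -39.00) on RW. Then |GR| = |R − G| = 43.74.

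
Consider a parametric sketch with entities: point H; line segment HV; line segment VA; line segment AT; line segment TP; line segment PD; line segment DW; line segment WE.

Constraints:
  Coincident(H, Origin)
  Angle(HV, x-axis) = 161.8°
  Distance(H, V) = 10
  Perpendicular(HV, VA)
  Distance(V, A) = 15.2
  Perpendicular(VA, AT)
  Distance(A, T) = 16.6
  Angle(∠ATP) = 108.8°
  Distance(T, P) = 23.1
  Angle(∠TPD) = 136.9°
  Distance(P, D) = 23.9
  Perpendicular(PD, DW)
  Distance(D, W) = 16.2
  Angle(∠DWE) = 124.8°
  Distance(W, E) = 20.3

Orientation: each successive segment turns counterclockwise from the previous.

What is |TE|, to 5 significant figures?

26.921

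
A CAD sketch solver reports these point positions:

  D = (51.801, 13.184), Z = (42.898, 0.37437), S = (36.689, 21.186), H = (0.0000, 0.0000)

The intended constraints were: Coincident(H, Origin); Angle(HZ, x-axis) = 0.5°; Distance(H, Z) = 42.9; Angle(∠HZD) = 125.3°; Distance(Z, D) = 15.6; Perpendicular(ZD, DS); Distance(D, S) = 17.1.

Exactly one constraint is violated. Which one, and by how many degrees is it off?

Perpendicular(ZD, DS) — off by 6.90°.

H = (0.00, 0.00) ✓; HZ at 0.5000° ✓; |HZ| = 42.90 ✓; ∠HZD = 125.3° ✓; |ZD| = 15.60 ✓; ∠(ZD, DS) = 96.90° ✗; |DS| = 17.10 ✓.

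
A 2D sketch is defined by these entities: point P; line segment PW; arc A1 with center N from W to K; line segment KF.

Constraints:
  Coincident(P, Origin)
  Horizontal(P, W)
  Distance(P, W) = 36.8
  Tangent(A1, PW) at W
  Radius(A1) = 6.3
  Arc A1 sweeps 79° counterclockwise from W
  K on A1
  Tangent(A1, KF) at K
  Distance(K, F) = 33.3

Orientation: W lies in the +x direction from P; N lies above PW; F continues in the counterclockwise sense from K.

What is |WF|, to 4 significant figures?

39.81

P is at the origin; PW is horizontal with |PW| = 36.8 and W on the +x side, so W = (36.80, 0.000). Since A1 is tangent to PW there, NW ⟂ PW, so N = W + (0, 6.3) = (36.80, 6.300). On A1, W sits at bearing -90° from N; a 79° counterclockwise sweep puts K at bearing -11°, so K = N + 6.3·(cos -11°, sin -11°) = (42.98, 5.098). The tangent condition forces NK to be normal to KF, so KF runs along (−sin -11°, cos -11°); with |KF| = 33.3, F = (49.34, 37.79). Then |WF| = |F − W| = 39.81.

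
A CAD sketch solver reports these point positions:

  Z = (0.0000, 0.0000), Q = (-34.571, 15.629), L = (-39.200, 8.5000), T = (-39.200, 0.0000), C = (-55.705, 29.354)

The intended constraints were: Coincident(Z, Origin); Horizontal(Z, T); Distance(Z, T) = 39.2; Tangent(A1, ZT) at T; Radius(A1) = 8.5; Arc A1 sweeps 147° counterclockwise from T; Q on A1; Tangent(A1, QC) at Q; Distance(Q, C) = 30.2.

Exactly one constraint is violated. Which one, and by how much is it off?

Distance(Q, C) = 30.2 — off by 5.00.

Z = (0.00, 0.00) ✓; Z.y = 0.00, T.y = 0.00 ✓; |ZT| = 39.20 ✓; ∠(LT, TZ) = 90.00° ✓; |LT| = 8.500 ✓; bearing(L→Q) − bearing(L→T) = 147.0° ✓; |LQ| = 8.500 ✓; ∠(LQ, QC) = 90.00° ✓; |QC| = 25.20 ✗.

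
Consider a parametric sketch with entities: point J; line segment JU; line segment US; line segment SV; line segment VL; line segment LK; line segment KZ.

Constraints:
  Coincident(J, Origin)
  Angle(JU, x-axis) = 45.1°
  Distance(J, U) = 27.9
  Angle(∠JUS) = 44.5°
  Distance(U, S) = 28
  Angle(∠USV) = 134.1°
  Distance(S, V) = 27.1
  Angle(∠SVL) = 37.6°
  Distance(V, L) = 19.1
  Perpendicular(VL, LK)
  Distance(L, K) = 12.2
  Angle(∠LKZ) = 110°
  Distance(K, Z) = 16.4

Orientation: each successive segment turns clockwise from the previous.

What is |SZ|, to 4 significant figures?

17.83

The perpendicularity gives LK at right angles to VL, so LK runs at -8.700°; with |LK| = 12.2, K = (14.85, -9.925). ∠LKZ = 110.0° gives KZ at -78.70° from the x-axis; with |KZ| = 16.4, Z = (18.07, -26.01). Then |SZ| = |Z − S| = 17.83.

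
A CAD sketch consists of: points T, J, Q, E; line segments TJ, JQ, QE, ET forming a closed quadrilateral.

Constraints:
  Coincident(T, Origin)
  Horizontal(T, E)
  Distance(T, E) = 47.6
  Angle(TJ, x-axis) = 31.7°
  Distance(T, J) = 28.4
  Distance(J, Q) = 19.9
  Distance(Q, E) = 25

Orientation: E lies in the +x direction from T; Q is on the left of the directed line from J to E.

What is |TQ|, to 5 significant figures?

48.277

Checks: |JQ| = 19.90 ✓; |QE| = 25.00 ✓.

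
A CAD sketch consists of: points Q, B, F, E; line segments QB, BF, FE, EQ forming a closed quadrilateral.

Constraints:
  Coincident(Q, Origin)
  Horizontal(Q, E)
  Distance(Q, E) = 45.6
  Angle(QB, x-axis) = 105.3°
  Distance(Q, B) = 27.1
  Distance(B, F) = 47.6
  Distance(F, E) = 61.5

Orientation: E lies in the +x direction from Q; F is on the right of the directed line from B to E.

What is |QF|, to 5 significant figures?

24.425

Checks: |BF| = 47.60 ✓; |FE| = 61.50 ✓.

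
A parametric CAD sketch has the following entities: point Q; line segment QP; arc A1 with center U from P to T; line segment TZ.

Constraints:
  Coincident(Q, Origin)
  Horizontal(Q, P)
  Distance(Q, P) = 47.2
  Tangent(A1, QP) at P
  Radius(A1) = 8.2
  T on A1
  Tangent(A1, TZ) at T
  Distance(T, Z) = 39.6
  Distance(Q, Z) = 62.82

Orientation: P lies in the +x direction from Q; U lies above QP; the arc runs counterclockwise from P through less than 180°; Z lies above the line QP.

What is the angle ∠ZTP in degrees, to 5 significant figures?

124.34°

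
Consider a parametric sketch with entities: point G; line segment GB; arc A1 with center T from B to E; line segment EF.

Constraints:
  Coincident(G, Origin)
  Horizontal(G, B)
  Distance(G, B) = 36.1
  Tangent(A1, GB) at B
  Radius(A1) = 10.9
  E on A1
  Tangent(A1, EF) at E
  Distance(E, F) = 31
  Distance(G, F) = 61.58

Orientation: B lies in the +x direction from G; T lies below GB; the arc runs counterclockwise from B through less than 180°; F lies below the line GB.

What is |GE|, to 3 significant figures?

31.9

G is at the origin; GB is horizontal with |GB| = 36.1 and B on the +x side, so B = (36.1, 0.00). Tangency of A1 to GB means the radius TB is perpendicular to GB, so T = B + (0, -10.9) = (36.1, -10.9). Since TE ⟂ EF (tangency), |TF| = √(10.9² + 31.0²) = 32.9 regardless of where E sits on A1. So F lies on both circle(G, 61.58) and circle(T, 32.9); the below-GB intersection is F = (44.4, -42.7). E is the foot of the tangent from F: E = (27.1, -17.0).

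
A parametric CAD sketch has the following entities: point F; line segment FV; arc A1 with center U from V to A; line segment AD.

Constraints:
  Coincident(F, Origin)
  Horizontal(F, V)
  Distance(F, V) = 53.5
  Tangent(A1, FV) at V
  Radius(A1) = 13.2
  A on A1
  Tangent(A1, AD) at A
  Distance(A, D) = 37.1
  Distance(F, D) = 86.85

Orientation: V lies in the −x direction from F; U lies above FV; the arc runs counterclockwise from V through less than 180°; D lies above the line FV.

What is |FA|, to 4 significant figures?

50.39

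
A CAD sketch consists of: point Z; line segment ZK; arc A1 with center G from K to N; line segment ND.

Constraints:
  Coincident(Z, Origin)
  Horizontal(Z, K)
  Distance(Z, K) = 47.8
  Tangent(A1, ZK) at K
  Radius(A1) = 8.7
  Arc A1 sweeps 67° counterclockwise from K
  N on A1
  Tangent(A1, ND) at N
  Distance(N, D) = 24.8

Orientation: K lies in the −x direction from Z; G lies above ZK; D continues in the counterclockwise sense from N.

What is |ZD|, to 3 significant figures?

41.2

Z is at the origin; Z and K share the same y with |ZK| = 47.8 and K on the −x side, so K = (-47.8, 0.00). The tangent condition forces GK to be normal to ZK, so G = K + (0, 8.7) = (-47.8, 8.70). On A1, K sits at bearing -90° from G; a 67° counterclockwise sweep puts N at bearing -23°, so N = G + 8.7·(cos -23°, sin -23°) = (-39.8, 5.30). Since A1 is tangent to ND there, GN ⟂ ND, so ND runs along (−sin -23°, cos -23°); with |ND| = 24.8, D = (-30.1, 28.1). Then |ZD| = |D − Z| = 41.2.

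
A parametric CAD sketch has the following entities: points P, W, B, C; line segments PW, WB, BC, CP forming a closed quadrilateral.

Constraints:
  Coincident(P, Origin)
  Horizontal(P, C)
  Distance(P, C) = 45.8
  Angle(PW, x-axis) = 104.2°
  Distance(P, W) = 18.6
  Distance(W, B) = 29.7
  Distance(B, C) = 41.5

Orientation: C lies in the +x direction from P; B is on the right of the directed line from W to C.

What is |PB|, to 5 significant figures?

11.336

P is at the origin; P and C share the same y with |PC| = 45.8 and C in +x, so C = (45.8, 0). PW runs at 104.2° with |PW| = 18.6, so W = (-4.5627, 18.032). B is determined by |WB| = 29.7 and |BC| = 41.5 together: it lies at the intersection of circle(W, 29.7) and circle(C, 41.5). With |WC| = 53.493, the foot of the radical line on WC is 18.894 from W and the perpendicular offset is √(29.7² − 18.894²) = 22.915. Taking the right-of-WC solution: B = (5.5009, -9.9113).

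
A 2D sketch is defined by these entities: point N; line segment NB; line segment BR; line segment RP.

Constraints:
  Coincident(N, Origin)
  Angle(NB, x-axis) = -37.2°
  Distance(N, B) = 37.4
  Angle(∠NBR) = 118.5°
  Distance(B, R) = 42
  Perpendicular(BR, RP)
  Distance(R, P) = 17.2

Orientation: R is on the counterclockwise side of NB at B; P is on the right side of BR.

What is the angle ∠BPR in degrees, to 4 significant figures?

67.73°

∠NBR = 118.5°, so BR runs at -37.2° + (180° − 118.5°) = 24.30° from the x-axis; with |BR| = 42.0, R = B + 42.0·(cos 24.30°, sin 24.30°) = (68.07, -5.328). The perpendicularity gives RP at right angles to BR; with |RP| = 17.2 on the right of BR, P = R + 17.2·(0.4115, -0.9114) = (75.15, -21.00). Then cos ∠BPR = PB·PR / (|PB||PR|), giving 67.73°.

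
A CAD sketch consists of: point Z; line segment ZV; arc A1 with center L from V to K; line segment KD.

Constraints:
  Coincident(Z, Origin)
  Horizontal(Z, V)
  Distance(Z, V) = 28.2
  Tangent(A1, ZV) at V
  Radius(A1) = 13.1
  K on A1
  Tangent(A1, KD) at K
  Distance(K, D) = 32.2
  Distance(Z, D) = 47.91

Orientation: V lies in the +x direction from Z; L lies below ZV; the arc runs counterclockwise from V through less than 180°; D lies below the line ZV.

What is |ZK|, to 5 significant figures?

20.052

Checks: |ZV| = 28.20 ✓; |LK| = 13.10 ✓; ∠(LK, KD) = 90.00° ✓; |KD| = 32.20 ✓; |ZD| = 47.91 ✓.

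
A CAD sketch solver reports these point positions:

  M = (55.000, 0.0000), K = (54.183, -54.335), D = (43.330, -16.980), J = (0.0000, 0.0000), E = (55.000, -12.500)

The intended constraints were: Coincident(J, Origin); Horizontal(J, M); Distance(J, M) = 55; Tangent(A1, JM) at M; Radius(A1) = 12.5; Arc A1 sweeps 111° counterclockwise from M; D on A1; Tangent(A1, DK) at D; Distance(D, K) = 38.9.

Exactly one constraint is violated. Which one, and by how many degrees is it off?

Tangent(A1, DK) at D — off by 4.80°.

J = (0.00, 0.00) ✓; J.y = 0.00, M.y = 0.00 ✓; |JM| = 55.00 ✓; ∠(EM, MJ) = 90.00° ✓; |EM| = 12.50 ✓; bearing(E→D) − bearing(E→M) = 111.0° ✓; |ED| = 12.50 ✓; ∠(ED, DK) = 94.80° ✗; |DK| = 38.90 ✓.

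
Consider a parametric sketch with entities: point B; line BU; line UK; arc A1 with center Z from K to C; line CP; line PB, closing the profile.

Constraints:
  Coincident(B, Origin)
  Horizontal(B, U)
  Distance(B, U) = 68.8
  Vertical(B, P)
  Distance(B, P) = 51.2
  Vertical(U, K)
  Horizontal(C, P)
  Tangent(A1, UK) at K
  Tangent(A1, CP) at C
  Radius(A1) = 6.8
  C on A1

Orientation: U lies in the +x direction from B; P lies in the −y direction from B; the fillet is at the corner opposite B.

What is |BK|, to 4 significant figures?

81.88

The virtual corner opposite B is at (68.80, -51.20). A1 meets UK tangentially, so ZK is at right angles to UK and the tangent condition forces ZC to be normal to CP, with radius 6.8, so the center Z sits 6.8 in from both sides at Z = (62.00, -44.40). That places the tangent points at K = (68.80, -44.40) on UK and C = (62.00, -51.20) on CP. Then |BK| = |K − B| = 81.88.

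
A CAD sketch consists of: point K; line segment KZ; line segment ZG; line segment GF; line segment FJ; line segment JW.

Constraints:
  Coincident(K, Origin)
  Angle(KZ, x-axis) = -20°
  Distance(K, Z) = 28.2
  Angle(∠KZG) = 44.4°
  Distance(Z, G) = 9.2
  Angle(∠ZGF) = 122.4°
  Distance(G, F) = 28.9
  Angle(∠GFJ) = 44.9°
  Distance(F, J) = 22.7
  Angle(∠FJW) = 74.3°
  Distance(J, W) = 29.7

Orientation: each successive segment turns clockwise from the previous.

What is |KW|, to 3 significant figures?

26.7

K is at the origin; KZ runs at -20.0° with length 28.2, so Z = (26.5, -9.64). ∠KZG = 44.4° gives ZG at -156° from the x-axis; with |ZG| = 9.2, G = (18.1, -13.4). ∠ZGF = 122.4° gives GF at 147° from the x-axis; with |GF| = 28.9, F = (-6.06, 2.38). ∠GFJ = 44.9° gives FJ at 11.7° from the x-axis; with |FJ| = 22.7, J = (16.2, 6.98). ∠FJW = 74.3° gives JW at -94.0° from the x-axis; with |JW| = 29.7, W = (14.1, -22.6). Then |KW| = |W − K| = 26.7.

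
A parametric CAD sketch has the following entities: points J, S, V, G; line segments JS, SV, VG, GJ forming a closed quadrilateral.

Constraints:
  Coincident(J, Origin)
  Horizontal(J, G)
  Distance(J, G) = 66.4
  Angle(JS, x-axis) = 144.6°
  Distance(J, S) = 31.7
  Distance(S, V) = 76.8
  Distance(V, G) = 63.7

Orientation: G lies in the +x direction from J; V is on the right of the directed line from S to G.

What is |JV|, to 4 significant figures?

47.71

Checks: |SV| = 76.80 ✓; |VG| = 63.70 ✓.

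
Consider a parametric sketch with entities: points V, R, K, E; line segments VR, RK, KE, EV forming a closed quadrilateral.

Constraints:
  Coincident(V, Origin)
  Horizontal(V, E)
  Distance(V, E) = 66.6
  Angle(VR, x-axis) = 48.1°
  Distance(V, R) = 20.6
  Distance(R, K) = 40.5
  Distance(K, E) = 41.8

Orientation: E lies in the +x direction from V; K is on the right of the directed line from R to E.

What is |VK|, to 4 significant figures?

37.46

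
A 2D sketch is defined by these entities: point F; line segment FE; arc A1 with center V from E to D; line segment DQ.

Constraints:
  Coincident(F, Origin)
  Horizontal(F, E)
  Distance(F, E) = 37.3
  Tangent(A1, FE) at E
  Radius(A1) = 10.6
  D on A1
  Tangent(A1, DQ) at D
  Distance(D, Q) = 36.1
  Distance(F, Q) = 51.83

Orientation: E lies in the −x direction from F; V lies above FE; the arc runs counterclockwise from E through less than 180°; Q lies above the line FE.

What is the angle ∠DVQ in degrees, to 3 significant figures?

73.6°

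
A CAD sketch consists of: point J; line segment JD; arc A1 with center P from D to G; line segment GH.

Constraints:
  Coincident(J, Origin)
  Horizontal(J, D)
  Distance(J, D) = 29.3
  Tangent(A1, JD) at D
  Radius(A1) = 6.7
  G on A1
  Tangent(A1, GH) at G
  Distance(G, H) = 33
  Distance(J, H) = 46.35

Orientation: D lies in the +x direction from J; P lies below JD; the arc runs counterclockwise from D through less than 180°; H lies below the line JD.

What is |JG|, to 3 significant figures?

23.6

J is at the origin; J and D share the same y with |JD| = 29.3 and D on the +x side, so D = (29.3, 0.00). Tangency of A1 to JD means the radius PD is perpendicular to JD, so P = D + (0, -6.7) = (29.3, -6.70). Since PG ⟂ GH (tangency), |PH| = √(6.7² + 33.0²) = 33.7 regardless of where G sits on A1. So H lies on both circle(J, 46.35) and circle(P, 33.7); the below-JD intersection is H = (23.6, -39.9). G is the foot of the tangent from H: G = (22.6, -6.90).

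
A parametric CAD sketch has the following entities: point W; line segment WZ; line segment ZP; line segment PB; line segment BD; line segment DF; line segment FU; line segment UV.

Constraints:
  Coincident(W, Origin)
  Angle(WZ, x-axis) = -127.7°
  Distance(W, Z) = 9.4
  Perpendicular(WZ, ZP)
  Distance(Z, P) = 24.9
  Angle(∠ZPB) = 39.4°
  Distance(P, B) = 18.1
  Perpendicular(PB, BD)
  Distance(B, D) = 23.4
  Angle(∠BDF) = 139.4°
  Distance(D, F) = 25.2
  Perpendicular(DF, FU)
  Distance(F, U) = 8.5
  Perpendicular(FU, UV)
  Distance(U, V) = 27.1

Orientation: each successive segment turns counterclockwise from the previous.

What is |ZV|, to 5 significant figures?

6.3887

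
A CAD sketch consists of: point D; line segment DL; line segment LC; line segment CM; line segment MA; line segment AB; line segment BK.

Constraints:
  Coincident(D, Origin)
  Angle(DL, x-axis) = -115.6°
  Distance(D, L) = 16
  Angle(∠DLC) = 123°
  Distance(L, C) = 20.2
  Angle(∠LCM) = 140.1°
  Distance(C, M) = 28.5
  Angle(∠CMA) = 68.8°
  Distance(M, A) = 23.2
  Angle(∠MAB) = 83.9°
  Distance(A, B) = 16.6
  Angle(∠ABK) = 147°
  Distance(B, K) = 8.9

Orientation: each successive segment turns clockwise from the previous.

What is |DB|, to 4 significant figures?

24.05

D is at the origin; DL runs at -115.6° with length 16.0, so L = (-6.913, -14.43). ∠DLC = 123.0° gives LC at -172.6° from the x-axis; with |LC| = 20.2, C = (-26.95, -17.03). ∠LCM = 140.1° gives CM at 147.5° from the x-axis; with |CM| = 28.5, M = (-50.98, -1.718). ∠CMA = 68.8° gives MA at 36.30° from the x-axis; with |MA| = 23.2, A = (-32.28, 12.02). ∠MAB = 83.9° gives AB at -59.80° from the x-axis; with |AB| = 16.6, B = (-23.93, -2.330). Then |DB| = |B − D| = 24.05.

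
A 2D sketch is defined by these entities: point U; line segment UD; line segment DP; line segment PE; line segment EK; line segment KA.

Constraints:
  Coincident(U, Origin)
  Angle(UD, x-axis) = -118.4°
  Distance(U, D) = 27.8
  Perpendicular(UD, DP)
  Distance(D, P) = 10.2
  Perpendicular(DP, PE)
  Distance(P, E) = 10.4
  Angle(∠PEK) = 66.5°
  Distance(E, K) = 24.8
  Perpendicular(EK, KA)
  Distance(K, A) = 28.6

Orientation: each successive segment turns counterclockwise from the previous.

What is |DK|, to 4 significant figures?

12.55

U is at the origin; UD runs at -118.4° with length 27.8, so D = (-13.22, -24.45). UD is perpendicular to DP, so DP runs at -28.40°; with |DP| = 10.2, P = (-4.250, -29.31). DP ⟂ PE, so PE runs at 61.60°; with |PE| = 10.4, E = (0.6966, -20.16). ∠PEK = 66.5° gives EK at 175.1° from the x-axis; with |EK| = 24.8, K = (-24.01, -18.04). Then |DK| = |K − D| = 12.55.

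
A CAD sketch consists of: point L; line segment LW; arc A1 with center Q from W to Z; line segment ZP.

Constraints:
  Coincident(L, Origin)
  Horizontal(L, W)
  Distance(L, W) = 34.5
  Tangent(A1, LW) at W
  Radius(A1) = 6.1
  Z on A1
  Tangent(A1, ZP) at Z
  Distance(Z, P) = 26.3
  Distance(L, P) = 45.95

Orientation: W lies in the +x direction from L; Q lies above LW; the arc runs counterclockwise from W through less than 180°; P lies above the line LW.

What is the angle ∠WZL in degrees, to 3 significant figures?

42.9°

L is at the origin; LW is horizontal with |LW| = 34.5 and W on the +x side, so W = (34.5, 0.00). Since A1 is tangent to LW there, QW ⟂ LW, so Q = W + (0, 6.1) = (34.5, 6.10). Since QZ ⟂ ZP (tangency), |QP| = √(6.1² + 26.3²) = 27.0 regardless of where Z sits on A1. So P lies on both circle(L, 45.95) and circle(Q, 27.0); the above-LW intersection is P = (32.0, 33.0). Z is the foot of the tangent from P: Z = (40.3, 8.02).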